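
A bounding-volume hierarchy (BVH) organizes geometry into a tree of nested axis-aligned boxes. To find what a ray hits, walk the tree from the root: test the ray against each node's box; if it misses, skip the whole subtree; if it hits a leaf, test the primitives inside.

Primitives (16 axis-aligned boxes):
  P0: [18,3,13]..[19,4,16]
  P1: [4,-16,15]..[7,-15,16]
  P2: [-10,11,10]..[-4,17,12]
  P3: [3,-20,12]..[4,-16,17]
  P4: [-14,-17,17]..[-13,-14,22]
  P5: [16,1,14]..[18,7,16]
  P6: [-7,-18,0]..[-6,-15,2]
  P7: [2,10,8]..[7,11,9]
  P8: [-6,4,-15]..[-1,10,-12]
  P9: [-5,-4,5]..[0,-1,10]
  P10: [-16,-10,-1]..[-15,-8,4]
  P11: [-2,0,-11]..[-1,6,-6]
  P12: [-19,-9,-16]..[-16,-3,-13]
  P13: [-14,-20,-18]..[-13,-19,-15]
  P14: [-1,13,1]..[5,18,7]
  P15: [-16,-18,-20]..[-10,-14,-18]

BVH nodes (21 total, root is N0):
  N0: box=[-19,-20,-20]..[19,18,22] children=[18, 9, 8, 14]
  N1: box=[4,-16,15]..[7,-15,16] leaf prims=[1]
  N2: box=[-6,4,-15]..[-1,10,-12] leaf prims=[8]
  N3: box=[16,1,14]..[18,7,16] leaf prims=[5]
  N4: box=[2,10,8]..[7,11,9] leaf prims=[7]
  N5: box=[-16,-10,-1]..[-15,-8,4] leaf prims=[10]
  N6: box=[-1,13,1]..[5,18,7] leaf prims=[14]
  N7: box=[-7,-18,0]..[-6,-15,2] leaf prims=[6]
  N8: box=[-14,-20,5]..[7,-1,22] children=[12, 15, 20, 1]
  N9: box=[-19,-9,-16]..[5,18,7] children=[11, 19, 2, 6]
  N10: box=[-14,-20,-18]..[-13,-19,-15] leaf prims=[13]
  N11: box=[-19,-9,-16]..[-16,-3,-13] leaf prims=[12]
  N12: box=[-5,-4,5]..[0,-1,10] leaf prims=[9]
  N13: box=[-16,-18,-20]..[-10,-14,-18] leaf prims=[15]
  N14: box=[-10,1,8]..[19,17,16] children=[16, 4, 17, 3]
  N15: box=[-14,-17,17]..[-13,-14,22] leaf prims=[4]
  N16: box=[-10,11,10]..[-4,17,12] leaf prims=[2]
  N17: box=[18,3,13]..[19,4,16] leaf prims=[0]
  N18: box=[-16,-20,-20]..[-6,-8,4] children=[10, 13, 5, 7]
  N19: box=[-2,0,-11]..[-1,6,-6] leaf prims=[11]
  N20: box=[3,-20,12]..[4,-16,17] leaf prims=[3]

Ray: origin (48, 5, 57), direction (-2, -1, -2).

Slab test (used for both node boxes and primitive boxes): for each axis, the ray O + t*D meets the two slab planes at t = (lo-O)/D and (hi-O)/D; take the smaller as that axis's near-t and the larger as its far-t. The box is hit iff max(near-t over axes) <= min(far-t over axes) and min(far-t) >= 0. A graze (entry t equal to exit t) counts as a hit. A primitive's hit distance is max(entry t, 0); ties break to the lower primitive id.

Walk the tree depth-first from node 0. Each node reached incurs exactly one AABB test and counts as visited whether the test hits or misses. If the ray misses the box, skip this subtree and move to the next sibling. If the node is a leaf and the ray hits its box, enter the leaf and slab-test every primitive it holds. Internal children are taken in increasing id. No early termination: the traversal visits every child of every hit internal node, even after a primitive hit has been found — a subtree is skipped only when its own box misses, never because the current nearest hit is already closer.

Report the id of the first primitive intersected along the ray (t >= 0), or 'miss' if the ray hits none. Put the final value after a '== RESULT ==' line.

Walk:
N0 x:[29/2,67/2] y:[-13,25] z:[35/2,77/2] -> hit [35/2,25], descend [8, 9, 14, 18]
  N8 x:[41/2,31] y:[6,25] z:[35/2,26] -> hit [41/2,25], descend [1, 12, 15, 20]
    N1 x:[41/2,22] y:[20,21] z:[41/2,21] -> hit [41/2,21] leaf, test {P1@t=41/2}
    N12 x:[24,53/2] y:[6,9] z:[47/2,26] -> miss, prune
    N15 x:[61/2,31] y:[19,22] z:[35/2,20] -> miss, prune
    N20 x:[22,45/2] y:[21,25] z:[20,45/2] -> hit [22,45/2] leaf, test {P3@t=22}
  N9 x:[43/2,67/2] y:[-13,14] z:[25,73/2] -> miss, prune
  N14 x:[29/2,29] y:[-12,4] z:[41/2,49/2] -> miss, prune
  N18 x:[27,32] y:[13,25] z:[53/2,77/2] -> miss, prune

9 AABB tests over nodes [0, 8, 1, 12, 15, 20, 9, 14, 18]; 2 leaves entered; closest P1.

== RESULT ==
1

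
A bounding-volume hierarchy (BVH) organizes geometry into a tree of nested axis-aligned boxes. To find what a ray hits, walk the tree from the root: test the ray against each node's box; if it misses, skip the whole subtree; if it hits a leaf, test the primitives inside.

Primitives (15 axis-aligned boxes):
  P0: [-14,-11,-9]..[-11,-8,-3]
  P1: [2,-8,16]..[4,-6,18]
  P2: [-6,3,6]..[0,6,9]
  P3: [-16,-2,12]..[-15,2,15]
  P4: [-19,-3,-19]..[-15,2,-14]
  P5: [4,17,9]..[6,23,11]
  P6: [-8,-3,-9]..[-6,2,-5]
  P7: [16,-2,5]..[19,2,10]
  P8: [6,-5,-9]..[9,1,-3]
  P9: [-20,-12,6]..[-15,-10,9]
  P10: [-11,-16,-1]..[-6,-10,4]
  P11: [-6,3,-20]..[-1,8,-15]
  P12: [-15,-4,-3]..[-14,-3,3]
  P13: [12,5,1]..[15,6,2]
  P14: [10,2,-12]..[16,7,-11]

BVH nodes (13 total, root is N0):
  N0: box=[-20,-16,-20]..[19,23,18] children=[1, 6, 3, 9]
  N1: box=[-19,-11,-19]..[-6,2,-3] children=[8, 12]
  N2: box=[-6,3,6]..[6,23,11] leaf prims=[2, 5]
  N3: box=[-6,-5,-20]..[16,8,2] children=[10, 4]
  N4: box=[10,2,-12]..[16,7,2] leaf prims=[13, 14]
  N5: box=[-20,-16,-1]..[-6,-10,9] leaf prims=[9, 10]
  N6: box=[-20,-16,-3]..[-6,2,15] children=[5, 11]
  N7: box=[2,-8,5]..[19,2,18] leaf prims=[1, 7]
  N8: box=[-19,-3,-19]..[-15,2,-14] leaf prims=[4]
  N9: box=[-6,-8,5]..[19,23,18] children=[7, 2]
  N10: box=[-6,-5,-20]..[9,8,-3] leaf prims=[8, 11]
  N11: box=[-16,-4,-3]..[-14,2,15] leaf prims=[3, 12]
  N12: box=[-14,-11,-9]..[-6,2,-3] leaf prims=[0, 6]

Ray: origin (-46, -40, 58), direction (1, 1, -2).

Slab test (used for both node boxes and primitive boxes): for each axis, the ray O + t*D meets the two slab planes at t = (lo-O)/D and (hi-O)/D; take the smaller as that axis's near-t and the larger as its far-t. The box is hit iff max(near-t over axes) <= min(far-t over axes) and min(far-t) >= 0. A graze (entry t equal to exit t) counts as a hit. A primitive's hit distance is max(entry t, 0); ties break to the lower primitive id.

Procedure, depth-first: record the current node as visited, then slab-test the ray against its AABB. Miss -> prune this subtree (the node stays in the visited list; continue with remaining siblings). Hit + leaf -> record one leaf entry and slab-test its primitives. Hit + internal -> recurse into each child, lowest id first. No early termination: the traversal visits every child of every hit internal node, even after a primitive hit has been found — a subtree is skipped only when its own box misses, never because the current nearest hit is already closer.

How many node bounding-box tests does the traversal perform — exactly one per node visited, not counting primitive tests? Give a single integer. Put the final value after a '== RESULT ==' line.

Trace the traversal:
N0 x:[26,65] y:[24,63] z:[20,39] -> hit [26,39], descend [1, 3, 6, 9]
  N1 x:[27,40] y:[29,42] z:[61/2,77/2] -> hit [61/2,77/2], descend [8, 12]
    N8 x:[27,31] y:[37,42] z:[36,77/2] -> miss, prune
    N12 x:[32,40] y:[29,42] z:[61/2,67/2] -> hit [32,67/2] leaf, test {P0@t=32, P6(miss)}
  N3 x:[40,62] y:[35,48] z:[28,39] -> miss, prune
  N6 x:[26,40] y:[24,42] z:[43/2,61/2] -> hit [26,61/2], descend [5, 11]
    N5 x:[26,40] y:[24,30] z:[49/2,59/2] -> hit [26,59/2] leaf, test {P9(miss), P10(miss)}
    N11 x:[30,32] y:[36,42] z:[43/2,61/2] -> miss, prune
  N9 x:[40,65] y:[32,63] z:[20,53/2] -> miss, prune

order=[0, 1, 8, 12, 3, 6, 5, 11, 9]  |boxes|=9  |leaves|=2  hit=P0

== RESULT ==
9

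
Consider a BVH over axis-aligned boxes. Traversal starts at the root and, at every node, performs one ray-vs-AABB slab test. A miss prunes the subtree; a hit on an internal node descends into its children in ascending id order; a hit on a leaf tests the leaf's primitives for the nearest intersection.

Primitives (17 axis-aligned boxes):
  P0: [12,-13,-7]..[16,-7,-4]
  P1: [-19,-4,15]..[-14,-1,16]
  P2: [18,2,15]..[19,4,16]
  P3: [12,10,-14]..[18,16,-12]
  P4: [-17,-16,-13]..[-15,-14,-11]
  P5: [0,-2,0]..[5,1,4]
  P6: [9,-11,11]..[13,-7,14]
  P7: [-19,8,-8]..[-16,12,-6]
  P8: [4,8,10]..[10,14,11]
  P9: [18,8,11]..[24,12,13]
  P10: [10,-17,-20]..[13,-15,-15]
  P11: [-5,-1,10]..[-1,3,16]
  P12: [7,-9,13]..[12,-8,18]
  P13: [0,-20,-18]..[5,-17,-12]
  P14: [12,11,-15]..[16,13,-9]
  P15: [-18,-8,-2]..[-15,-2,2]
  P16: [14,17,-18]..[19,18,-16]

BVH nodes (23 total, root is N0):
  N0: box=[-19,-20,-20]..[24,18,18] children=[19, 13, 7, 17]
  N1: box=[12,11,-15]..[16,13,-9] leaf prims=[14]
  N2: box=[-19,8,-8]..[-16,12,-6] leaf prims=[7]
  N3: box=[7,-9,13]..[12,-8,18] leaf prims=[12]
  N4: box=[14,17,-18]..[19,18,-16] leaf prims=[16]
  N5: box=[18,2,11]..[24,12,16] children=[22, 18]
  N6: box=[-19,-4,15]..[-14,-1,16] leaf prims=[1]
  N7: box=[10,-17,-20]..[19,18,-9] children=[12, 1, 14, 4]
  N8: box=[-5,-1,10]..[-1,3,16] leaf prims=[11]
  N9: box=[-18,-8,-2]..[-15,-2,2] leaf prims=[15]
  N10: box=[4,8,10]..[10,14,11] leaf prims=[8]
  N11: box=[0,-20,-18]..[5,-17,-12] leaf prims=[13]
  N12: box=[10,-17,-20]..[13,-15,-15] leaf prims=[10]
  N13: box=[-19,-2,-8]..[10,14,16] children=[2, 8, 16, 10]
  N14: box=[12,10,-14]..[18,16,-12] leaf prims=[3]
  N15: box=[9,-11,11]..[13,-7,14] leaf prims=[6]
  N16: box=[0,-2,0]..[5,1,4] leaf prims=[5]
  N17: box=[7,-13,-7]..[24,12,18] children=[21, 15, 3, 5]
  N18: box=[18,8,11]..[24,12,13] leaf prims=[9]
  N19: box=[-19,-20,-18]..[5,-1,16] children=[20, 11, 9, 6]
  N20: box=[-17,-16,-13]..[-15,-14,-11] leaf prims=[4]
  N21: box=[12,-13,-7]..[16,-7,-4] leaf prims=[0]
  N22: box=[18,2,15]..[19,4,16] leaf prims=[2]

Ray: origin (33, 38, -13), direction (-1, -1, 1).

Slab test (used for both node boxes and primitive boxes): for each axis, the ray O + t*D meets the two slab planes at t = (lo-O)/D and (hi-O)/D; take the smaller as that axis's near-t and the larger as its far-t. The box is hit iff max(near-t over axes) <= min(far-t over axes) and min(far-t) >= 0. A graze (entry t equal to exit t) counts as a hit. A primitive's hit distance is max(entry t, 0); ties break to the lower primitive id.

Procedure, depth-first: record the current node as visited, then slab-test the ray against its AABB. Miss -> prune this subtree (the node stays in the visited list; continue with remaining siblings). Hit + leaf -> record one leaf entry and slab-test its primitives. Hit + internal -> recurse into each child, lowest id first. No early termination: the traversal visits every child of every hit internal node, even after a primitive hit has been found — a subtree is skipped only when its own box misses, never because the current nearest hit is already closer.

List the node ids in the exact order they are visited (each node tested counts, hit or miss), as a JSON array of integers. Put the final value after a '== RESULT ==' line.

Trace the traversal:
N0 x:[9,52] y:[20,58] z:[-7,31] -> hit [20,31], descend [7, 13, 17, 19]
  N7 x:[14,23] y:[20,55] z:[-7,4] -> miss, prune
  N13 x:[23,52] y:[24,40] z:[5,29] -> hit [24,29], descend [2, 8, 10, 16]
    N2 x:[49,52] y:[26,30] z:[5,7] -> miss, prune
    N8 x:[34,38] y:[35,39] z:[23,29] -> miss, prune
    N10 x:[23,29] y:[24,30] z:[23,24] -> hit [24,24] leaf, test {P8@t=24}
    N16 x:[28,33] y:[37,40] z:[13,17] -> miss, prune
  N17 x:[9,26] y:[26,51] z:[6,31] -> hit [26,26], descend [3, 5, 15, 21]
    N3 x:[21,26] y:[46,47] z:[26,31] -> miss, prune
    N5 x:[9,15] y:[26,36] z:[24,29] -> miss, prune
    N15 x:[20,24] y:[45,49] z:[24,27] -> miss, prune
    N21 x:[17,21] y:[45,51] z:[6,9] -> miss, prune
  N19 x:[28,52] y:[39,58] z:[-5,29] -> miss, prune

Summary -> nodes [0, 7, 13, 2, 8, 10, 16, 17, 3, 5, 15, 21, 19]; box-tests=13; leaf-entries=1; first=P8

== RESULT ==
[0, 7, 13, 2, 8, 10, 16, 17, 3, 5, 15, 21, 19]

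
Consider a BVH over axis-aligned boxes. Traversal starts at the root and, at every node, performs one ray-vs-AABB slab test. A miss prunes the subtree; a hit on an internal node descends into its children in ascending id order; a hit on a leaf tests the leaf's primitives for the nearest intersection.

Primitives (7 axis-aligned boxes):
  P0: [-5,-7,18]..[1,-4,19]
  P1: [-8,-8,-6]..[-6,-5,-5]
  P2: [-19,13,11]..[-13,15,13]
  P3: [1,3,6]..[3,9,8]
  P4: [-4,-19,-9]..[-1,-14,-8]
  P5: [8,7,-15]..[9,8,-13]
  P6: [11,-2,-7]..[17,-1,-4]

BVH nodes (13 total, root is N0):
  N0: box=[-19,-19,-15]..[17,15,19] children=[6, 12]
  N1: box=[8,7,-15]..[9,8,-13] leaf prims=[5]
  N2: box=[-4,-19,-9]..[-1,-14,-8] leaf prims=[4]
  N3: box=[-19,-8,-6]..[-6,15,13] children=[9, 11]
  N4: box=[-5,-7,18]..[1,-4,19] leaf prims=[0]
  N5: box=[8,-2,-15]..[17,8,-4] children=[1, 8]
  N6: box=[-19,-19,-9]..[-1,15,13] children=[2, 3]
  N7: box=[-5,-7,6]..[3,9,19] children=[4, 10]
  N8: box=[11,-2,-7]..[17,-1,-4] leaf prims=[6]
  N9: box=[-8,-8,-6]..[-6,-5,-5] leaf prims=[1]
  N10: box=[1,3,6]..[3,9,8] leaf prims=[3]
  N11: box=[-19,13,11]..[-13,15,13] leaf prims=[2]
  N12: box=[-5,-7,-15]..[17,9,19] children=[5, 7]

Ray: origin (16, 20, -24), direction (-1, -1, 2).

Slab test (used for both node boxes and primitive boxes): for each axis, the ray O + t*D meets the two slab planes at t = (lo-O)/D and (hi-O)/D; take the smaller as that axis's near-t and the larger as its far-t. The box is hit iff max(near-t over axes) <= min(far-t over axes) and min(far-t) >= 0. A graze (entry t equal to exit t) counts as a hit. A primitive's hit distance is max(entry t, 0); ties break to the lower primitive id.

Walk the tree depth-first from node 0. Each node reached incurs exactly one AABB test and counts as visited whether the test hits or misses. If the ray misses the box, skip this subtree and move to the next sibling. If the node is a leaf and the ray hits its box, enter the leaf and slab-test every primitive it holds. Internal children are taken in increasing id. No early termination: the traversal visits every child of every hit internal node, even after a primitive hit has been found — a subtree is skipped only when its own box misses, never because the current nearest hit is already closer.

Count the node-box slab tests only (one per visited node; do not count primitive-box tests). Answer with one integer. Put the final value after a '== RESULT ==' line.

Trace the traversal:
N0 x:[-1,35] y:[5,39] z:[9/2,43/2] -> hit [5,43/2], descend [6, 12]
  N6 x:[17,35] y:[5,39] z:[15/2,37/2] -> hit [17,37/2], descend [2, 3]
    N2 x:[17,20] y:[34,39] z:[15/2,8] -> miss, prune
    N3 x:[22,35] y:[5,28] z:[9,37/2] -> miss, prune
  N12 x:[-1,21] y:[11,27] z:[9/2,43/2] -> hit [11,21], descend [5, 7]
    N5 x:[-1,8] y:[12,22] z:[9/2,10] -> miss, prune
    N7 x:[13,21] y:[11,27] z:[15,43/2] -> hit [15,21], descend [4, 10]
      N4 x:[15,21] y:[24,27] z:[21,43/2] -> miss, prune
      N10 x:[13,15] y:[11,17] z:[15,16] -> hit [15,15] leaf, test {P3@t=15}

9 AABB tests over nodes [0, 6, 2, 3, 12, 5, 7, 4, 10]; 1 leaf entered; closest P3.

== RESULT ==
9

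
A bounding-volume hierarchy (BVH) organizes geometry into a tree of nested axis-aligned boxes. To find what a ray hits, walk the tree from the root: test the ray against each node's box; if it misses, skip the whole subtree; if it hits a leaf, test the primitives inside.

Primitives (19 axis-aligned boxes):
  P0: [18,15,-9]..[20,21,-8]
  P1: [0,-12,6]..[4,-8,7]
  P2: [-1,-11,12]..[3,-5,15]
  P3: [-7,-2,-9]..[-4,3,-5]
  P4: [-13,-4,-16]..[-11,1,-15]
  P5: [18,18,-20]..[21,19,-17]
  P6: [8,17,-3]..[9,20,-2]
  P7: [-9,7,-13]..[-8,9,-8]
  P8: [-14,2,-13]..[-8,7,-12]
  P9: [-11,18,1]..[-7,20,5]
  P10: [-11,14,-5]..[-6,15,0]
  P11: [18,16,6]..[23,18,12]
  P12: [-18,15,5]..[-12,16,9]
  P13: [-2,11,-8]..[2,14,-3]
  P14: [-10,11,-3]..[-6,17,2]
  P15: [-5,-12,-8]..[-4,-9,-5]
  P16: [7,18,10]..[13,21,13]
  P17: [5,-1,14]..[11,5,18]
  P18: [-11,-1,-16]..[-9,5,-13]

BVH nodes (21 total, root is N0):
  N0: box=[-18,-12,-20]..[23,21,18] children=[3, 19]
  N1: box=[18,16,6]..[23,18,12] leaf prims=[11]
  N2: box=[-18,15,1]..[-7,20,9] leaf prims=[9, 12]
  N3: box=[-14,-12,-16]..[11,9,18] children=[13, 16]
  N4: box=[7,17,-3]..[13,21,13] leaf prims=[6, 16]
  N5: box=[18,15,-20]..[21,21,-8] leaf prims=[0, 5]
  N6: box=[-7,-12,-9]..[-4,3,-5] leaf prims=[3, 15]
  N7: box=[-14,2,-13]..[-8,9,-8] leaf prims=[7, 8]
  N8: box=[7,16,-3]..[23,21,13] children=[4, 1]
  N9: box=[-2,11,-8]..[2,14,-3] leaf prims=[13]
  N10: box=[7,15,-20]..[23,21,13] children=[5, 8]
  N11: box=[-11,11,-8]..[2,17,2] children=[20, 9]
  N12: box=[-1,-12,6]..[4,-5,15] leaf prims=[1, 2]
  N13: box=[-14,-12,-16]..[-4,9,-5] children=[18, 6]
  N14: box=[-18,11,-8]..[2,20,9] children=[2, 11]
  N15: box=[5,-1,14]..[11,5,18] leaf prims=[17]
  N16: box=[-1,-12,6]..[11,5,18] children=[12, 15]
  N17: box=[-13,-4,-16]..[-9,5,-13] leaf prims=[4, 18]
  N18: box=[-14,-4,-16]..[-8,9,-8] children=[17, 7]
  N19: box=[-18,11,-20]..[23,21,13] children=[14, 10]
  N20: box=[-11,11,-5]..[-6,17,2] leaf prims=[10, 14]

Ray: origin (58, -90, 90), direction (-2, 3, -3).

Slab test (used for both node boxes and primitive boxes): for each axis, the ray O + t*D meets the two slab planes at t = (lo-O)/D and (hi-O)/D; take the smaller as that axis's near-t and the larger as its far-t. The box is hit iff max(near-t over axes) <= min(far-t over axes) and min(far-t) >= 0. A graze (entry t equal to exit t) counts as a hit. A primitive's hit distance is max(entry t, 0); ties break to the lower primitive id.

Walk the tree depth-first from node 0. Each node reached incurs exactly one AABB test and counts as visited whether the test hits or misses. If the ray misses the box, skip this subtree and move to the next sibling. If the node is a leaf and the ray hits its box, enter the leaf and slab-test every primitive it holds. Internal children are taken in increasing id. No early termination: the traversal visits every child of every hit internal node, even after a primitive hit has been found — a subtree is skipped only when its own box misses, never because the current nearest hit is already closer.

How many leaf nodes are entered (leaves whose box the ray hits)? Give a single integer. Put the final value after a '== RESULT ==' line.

Trace the traversal:
N0 x:[35/2,38] y:[26,37] z:[24,110/3] -> hit [26,110/3], descend [3, 19]
  N3 x:[47/2,36] y:[26,33] z:[24,106/3] -> hit [26,33], descend [13, 16]
    N13 x:[31,36] y:[26,33] z:[95/3,106/3] -> hit [95/3,33], descend [6, 18]
      N6 x:[31,65/2] y:[26,31] z:[95/3,33] -> miss, prune
      N18 x:[33,36] y:[86/3,33] z:[98/3,106/3] -> hit [33,33], descend [7, 17]
        N7 x:[33,36] y:[92/3,33] z:[98/3,103/3] -> hit [33,33] leaf, test {P7@t=33, P8(miss)}
        N17 x:[67/2,71/2] y:[86/3,95/3] z:[103/3,106/3] -> miss, prune
    N16 x:[47/2,59/2] y:[26,95/3] z:[24,28] -> hit [26,28], descend [12, 15]
      N12 x:[27,59/2] y:[26,85/3] z:[25,28] -> hit [27,28] leaf, test {P1(miss), P2(miss)}
      N15 x:[47/2,53/2] y:[89/3,95/3] z:[24,76/3] -> miss, prune
  N19 x:[35/2,38] y:[101/3,37] z:[77/3,110/3] -> hit [101/3,110/3], descend [10, 14]
    N10 x:[35/2,51/2] y:[35,37] z:[77/3,110/3] -> miss, prune
    N14 x:[28,38] y:[101/3,110/3] z:[27,98/3] -> miss, prune

Summary -> nodes [0, 3, 13, 6, 18, 7, 17, 16, 12, 15, 19, 10, 14]; box-tests=13; leaf-entries=2; first=P7

== RESULT ==
2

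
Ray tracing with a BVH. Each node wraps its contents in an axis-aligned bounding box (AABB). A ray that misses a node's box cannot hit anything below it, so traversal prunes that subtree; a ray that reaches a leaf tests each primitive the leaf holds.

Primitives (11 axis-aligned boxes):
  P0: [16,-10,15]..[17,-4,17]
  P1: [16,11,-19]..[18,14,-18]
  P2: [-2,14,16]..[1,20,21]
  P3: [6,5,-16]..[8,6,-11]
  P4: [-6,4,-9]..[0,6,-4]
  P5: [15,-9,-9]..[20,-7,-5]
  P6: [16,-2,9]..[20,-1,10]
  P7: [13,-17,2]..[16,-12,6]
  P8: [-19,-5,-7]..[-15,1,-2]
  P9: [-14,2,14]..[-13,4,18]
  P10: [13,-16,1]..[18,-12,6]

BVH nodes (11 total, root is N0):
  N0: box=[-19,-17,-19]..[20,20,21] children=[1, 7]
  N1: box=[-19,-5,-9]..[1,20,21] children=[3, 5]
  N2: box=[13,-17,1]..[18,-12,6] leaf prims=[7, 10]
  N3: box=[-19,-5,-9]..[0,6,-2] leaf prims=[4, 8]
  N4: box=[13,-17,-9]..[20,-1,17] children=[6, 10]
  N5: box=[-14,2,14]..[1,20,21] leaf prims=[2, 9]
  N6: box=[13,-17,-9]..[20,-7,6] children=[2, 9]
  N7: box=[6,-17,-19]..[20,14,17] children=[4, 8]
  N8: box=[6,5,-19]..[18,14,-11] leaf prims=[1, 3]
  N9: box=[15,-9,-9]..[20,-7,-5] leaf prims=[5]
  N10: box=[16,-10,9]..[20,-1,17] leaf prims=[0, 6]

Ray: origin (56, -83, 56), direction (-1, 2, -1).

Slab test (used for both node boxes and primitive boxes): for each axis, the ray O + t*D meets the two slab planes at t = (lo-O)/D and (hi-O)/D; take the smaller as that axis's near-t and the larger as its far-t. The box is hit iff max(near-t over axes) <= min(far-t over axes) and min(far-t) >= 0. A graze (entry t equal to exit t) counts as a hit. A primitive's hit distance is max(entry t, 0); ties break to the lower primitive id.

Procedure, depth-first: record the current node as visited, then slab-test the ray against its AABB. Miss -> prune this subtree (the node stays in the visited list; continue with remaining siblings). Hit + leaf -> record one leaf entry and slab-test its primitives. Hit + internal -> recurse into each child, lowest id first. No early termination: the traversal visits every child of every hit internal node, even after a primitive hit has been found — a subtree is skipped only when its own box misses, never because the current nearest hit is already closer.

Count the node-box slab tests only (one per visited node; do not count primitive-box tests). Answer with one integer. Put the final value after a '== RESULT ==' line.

Walk:
N0 x:[36,75] y:[33,103/2] z:[35,75] -> hit [36,103/2], descend [1, 7]
  N1 x:[55,75] y:[39,103/2] z:[35,65] -> miss, prune
  N7 x:[36,50] y:[33,97/2] z:[39,75] -> hit [39,97/2], descend [4, 8]
    N4 x:[36,43] y:[33,41] z:[39,65] -> hit [39,41], descend [6, 10]
      N6 x:[36,43] y:[33,38] z:[50,65] -> miss, prune
      N10 x:[36,40] y:[73/2,41] z:[39,47] -> hit [39,40] leaf, test {P0@t=39, P6(miss)}
    N8 x:[38,50] y:[44,97/2] z:[67,75] -> miss, prune

Summary -> nodes [0, 1, 7, 4, 6, 10, 8]; box-tests=7; leaf-entries=1; first=P0

== RESULT ==
7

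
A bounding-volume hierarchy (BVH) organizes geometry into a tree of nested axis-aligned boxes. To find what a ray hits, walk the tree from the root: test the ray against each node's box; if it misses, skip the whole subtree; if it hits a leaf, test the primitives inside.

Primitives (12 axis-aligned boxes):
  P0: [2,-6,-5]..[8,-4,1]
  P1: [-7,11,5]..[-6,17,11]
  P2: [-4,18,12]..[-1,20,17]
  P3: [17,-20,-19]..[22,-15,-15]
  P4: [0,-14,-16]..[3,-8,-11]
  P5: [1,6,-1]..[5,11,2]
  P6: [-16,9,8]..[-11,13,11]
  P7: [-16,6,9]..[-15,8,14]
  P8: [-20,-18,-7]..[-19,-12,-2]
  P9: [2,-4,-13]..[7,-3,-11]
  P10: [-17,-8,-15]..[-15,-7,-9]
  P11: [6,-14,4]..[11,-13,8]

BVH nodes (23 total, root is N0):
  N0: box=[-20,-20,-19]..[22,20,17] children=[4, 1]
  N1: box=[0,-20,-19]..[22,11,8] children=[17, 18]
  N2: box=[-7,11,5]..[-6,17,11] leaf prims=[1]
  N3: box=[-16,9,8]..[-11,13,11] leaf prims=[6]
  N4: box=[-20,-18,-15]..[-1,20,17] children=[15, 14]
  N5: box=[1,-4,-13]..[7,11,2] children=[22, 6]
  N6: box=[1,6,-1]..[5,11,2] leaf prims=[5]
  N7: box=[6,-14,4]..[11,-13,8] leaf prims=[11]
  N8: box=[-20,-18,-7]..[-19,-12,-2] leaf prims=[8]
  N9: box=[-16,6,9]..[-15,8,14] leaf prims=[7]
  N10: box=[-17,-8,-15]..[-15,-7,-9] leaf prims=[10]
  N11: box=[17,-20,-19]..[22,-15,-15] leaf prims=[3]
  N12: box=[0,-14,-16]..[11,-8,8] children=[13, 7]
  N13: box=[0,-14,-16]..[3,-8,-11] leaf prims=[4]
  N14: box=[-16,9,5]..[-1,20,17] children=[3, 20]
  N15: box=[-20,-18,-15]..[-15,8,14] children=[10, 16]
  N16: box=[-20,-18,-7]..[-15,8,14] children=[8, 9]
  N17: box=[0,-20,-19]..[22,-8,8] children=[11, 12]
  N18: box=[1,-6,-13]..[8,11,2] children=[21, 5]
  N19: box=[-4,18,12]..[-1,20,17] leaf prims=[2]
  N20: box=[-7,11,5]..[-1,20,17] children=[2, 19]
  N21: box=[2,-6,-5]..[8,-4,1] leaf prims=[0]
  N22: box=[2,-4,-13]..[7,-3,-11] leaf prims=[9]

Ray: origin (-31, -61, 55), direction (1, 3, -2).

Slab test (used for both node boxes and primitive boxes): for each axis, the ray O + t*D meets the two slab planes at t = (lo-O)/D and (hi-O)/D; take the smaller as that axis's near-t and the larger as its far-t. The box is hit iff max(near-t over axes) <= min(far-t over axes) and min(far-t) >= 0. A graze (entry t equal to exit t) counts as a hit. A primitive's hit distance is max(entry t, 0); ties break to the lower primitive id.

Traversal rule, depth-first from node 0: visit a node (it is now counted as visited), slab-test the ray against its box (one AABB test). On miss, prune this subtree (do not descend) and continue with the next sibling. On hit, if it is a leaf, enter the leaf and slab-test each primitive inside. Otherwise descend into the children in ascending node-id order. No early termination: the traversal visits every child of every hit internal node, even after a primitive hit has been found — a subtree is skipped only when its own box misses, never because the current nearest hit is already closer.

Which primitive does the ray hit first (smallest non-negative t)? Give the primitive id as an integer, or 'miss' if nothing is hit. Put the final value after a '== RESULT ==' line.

Traverse from the root:
N0 x:[11,53] y:[41/3,27] z:[19,37] -> hit [19,27], descend [1, 4]
  N1 x:[31,53] y:[41/3,24] z:[47/2,37] -> miss, prune
  N4 x:[11,30] y:[43/3,27] z:[19,35] -> hit [19,27], descend [14, 15]
    N14 x:[15,30] y:[70/3,27] z:[19,25] -> hit [70/3,25], descend [3, 20]
      N3 x:[15,20] y:[70/3,74/3] z:[22,47/2] -> miss, prune
      N20 x:[24,30] y:[24,27] z:[19,25] -> hit [24,25], descend [2, 19]
        N2 x:[24,25] y:[24,26] z:[22,25] -> hit [24,25] leaf, test {P1@t=24}
        N19 x:[27,30] y:[79/3,27] z:[19,43/2] -> miss, prune
    N15 x:[11,16] y:[43/3,23] z:[41/2,35] -> miss, prune

Summary -> nodes [0, 1, 4, 14, 3, 20, 2, 19, 15]; box-tests=9; leaf-entries=1; first=P1

== RESULT ==
1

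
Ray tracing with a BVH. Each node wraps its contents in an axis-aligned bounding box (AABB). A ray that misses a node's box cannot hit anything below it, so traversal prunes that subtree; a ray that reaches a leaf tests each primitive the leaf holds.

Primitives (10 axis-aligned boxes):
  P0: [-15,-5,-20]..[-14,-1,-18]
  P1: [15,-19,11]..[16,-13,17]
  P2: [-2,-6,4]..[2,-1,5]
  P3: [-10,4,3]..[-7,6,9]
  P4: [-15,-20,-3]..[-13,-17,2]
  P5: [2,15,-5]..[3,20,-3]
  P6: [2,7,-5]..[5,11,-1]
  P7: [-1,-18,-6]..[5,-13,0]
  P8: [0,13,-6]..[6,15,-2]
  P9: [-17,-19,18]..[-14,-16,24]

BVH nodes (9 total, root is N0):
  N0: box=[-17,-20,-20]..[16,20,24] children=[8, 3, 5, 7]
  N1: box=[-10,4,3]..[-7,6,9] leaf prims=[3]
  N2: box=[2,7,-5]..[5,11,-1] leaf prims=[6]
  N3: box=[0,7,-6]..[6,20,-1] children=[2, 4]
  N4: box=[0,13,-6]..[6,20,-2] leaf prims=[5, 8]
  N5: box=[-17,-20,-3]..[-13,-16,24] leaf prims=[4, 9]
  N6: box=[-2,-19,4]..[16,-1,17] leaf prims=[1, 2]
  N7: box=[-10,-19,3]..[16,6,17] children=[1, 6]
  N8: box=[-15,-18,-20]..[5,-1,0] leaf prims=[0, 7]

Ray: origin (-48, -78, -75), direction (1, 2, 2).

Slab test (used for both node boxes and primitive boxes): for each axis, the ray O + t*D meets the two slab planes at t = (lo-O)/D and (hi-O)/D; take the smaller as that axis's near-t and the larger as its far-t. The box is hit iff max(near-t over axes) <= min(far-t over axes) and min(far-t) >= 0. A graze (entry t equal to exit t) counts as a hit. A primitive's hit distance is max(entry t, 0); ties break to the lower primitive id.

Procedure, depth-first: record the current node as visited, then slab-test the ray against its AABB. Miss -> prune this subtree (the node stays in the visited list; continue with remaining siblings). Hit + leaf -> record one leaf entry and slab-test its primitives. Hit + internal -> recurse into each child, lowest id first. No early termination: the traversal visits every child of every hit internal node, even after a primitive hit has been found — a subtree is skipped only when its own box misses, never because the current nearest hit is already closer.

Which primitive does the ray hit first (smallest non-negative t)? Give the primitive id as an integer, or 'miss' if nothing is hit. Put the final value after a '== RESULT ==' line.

Walk:
N0 x:[31,64] y:[29,49] z:[55/2,99/2] -> hit [31,49], descend [3, 5, 7, 8]
  N3 x:[48,54] y:[85/2,49] z:[69/2,37] -> miss, prune
  N5 x:[31,35] y:[29,31] z:[36,99/2] -> miss, prune
  N7 x:[38,64] y:[59/2,42] z:[39,46] -> hit [39,42], descend [1, 6]
    N1 x:[38,41] y:[41,42] z:[39,42] -> hit [41,41] leaf, test {P3@t=41}
    N6 x:[46,64] y:[59/2,77/2] z:[79/2,46] -> miss, prune
  N8 x:[33,53] y:[30,77/2] z:[55/2,75/2] -> hit [33,75/2] leaf, test {P0(miss), P7(miss)}

7 AABB tests over nodes [0, 3, 5, 7, 1, 6, 8]; 2 leaves entered; closest P3.

== RESULT ==
3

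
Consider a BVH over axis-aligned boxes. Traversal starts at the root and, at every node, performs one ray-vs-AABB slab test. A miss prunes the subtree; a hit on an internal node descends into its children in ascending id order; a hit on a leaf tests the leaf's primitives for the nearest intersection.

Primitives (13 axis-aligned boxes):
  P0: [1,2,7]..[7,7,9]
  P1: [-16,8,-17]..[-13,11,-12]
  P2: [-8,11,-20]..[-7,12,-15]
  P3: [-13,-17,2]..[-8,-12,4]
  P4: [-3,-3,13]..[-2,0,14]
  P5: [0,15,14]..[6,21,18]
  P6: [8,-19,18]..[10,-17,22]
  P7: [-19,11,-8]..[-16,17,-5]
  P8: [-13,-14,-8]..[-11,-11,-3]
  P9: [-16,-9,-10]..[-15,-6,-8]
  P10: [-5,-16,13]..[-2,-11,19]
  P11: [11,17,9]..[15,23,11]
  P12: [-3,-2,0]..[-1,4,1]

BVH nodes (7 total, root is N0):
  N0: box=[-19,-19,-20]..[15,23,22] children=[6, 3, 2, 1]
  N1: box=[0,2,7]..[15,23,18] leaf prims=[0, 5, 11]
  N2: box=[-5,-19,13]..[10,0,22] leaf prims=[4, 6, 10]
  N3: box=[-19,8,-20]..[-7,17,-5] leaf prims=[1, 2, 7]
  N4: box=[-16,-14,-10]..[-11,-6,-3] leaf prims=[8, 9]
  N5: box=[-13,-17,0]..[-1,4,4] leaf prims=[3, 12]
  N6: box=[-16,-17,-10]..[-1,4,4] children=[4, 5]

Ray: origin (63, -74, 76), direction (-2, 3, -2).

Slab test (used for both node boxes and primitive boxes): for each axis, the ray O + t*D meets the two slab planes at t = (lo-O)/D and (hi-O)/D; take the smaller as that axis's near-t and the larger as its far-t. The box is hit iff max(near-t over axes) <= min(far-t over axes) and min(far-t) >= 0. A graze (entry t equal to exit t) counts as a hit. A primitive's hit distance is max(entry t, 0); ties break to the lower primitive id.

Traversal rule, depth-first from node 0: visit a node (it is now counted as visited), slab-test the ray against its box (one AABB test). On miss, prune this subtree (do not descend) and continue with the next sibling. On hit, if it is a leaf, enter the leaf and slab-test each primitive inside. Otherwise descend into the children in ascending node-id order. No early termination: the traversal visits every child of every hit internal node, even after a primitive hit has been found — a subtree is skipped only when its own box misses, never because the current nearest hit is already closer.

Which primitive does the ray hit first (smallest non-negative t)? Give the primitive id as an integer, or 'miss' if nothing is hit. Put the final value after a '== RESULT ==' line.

Walk:
N0 x:[24,41] y:[55/3,97/3] z:[27,48] -> hit [27,97/3], descend [1, 2, 3, 6]
  N1 x:[24,63/2] y:[76/3,97/3] z:[29,69/2] -> hit [29,63/2] leaf, test {P0(miss), P5@t=89/3, P11(miss)}
  N2 x:[53/2,34] y:[55/3,74/3] z:[27,63/2] -> miss, prune
  N3 x:[35,41] y:[82/3,91/3] z:[81/2,48] -> miss, prune
  N6 x:[32,79/2] y:[19,26] z:[36,43] -> miss, prune

5 AABB tests over nodes [0, 1, 2, 3, 6]; 1 leaf entered; closest P5.

== RESULT ==
5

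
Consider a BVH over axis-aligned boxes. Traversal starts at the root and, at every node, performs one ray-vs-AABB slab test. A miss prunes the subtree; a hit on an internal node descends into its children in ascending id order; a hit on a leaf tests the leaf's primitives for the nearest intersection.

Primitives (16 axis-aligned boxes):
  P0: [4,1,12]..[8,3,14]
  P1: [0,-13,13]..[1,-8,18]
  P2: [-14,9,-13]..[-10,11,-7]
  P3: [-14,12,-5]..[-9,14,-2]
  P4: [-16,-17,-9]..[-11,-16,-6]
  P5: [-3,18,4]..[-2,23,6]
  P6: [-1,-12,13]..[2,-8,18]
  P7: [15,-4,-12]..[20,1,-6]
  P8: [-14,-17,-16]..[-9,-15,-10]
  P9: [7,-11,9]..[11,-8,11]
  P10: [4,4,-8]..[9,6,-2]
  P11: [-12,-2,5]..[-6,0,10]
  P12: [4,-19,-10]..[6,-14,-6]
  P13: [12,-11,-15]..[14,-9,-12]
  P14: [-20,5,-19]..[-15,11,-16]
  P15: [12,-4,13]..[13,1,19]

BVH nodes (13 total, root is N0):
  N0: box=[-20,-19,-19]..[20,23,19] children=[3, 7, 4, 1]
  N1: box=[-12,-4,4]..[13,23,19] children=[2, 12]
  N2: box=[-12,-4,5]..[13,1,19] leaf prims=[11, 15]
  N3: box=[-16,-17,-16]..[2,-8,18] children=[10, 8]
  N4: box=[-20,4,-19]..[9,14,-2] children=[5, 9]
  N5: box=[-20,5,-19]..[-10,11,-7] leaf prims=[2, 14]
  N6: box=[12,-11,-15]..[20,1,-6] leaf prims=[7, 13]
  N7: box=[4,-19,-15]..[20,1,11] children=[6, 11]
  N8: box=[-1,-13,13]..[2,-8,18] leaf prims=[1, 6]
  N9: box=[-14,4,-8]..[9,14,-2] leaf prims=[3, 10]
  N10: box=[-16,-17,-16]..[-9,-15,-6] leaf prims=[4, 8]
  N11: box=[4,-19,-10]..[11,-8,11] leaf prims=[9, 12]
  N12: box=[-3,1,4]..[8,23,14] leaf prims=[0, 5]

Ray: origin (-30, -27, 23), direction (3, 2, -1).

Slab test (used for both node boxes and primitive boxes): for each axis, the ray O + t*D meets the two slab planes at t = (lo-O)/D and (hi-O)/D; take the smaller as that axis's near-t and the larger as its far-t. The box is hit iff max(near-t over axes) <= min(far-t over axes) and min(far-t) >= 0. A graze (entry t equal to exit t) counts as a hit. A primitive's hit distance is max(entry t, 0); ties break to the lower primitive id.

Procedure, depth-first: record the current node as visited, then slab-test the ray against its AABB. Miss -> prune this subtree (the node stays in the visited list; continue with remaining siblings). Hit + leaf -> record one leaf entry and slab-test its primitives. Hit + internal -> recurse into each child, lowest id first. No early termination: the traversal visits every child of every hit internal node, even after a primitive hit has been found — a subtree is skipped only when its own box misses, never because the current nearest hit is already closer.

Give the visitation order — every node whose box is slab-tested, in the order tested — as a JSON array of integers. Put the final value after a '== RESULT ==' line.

Walk:
N0 x:[10/3,50/3] y:[4,25] z:[4,42] -> hit [4,50/3], descend [1, 3, 4, 7]
  N1 x:[6,43/3] y:[23/2,25] z:[4,19] -> hit [23/2,43/3], descend [2, 12]
    N2 x:[6,43/3] y:[23/2,14] z:[4,18] -> hit [23/2,14] leaf, test {P11(miss), P15(miss)}
    N12 x:[9,38/3] y:[14,25] z:[9,19] -> miss, prune
  N3 x:[14/3,32/3] y:[5,19/2] z:[5,39] -> hit [5,19/2], descend [8, 10]
    N8 x:[29/3,32/3] y:[7,19/2] z:[5,10] -> miss, prune
    N10 x:[14/3,7] y:[5,6] z:[29,39] -> miss, prune
  N4 x:[10/3,13] y:[31/2,41/2] z:[25,42] -> miss, prune
  N7 x:[34/3,50/3] y:[4,14] z:[12,38] -> hit [12,14], descend [6, 11]
    N6 x:[14,50/3] y:[8,14] z:[29,38] -> miss, prune
    N11 x:[34/3,41/3] y:[4,19/2] z:[12,33] -> miss, prune

11 AABB tests over nodes [0, 1, 2, 12, 3, 8, 10, 4, 7, 6, 11]; 1 leaf entered; closest miss.

== RESULT ==
[0, 1, 2, 12, 3, 8, 10, 4, 7, 6, 11]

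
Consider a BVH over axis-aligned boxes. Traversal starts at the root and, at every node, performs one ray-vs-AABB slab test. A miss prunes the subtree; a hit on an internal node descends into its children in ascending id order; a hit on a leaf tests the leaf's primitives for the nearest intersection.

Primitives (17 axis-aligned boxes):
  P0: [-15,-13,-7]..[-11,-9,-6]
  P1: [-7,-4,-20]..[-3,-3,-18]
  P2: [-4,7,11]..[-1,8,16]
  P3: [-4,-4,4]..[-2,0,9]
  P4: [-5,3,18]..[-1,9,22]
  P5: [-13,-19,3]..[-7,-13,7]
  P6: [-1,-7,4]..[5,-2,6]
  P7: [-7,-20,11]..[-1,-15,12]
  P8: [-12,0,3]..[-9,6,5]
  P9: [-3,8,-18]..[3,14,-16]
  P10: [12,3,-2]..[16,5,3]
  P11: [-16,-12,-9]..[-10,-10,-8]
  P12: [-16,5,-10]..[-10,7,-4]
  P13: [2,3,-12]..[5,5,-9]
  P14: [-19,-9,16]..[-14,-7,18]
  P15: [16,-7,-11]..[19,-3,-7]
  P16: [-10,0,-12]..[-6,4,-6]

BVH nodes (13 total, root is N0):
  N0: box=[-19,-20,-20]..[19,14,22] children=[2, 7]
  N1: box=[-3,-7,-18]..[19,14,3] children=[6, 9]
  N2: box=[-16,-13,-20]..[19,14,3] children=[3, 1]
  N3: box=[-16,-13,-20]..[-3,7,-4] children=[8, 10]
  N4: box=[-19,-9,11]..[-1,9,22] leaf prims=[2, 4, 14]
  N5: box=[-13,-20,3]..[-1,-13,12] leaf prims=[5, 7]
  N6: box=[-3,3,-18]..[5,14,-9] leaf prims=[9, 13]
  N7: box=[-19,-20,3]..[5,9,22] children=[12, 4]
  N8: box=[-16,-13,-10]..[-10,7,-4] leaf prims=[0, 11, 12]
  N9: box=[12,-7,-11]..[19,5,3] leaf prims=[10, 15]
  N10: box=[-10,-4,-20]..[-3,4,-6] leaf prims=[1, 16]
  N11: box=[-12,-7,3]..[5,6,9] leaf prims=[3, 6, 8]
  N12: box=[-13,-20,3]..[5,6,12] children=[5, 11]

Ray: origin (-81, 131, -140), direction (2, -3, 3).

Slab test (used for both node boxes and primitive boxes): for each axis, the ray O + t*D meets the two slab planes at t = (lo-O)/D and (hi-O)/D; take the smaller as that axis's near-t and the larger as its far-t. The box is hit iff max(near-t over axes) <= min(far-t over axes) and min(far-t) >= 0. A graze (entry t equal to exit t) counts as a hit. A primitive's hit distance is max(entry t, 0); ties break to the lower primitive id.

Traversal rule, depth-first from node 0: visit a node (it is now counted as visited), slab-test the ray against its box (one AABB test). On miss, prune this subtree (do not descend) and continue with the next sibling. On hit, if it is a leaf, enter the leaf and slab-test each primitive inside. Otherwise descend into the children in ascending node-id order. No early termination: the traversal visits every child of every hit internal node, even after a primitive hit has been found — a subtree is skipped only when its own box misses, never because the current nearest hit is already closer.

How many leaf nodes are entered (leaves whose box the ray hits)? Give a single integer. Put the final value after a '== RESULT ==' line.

Trace the traversal:
N0 x:[31,50] y:[39,151/3] z:[40,54] -> hit [40,50], descend [2, 7]
  N2 x:[65/2,50] y:[39,48] z:[40,143/3] -> hit [40,143/3], descend [1, 3]
    N1 x:[39,50] y:[39,46] z:[122/3,143/3] -> hit [122/3,46], descend [6, 9]
      N6 x:[39,43] y:[39,128/3] z:[122/3,131/3] -> hit [122/3,128/3] leaf, test {P9@t=122/3, P13@t=128/3}
      N9 x:[93/2,50] y:[42,46] z:[43,143/3] -> miss, prune
    N3 x:[65/2,39] y:[124/3,48] z:[40,136/3] -> miss, prune
  N7 x:[31,43] y:[122/3,151/3] z:[143/3,54] -> miss, prune

Summary -> nodes [0, 2, 1, 6, 9, 3, 7]; box-tests=7; leaf-entries=1; first=P9

== RESULT ==
1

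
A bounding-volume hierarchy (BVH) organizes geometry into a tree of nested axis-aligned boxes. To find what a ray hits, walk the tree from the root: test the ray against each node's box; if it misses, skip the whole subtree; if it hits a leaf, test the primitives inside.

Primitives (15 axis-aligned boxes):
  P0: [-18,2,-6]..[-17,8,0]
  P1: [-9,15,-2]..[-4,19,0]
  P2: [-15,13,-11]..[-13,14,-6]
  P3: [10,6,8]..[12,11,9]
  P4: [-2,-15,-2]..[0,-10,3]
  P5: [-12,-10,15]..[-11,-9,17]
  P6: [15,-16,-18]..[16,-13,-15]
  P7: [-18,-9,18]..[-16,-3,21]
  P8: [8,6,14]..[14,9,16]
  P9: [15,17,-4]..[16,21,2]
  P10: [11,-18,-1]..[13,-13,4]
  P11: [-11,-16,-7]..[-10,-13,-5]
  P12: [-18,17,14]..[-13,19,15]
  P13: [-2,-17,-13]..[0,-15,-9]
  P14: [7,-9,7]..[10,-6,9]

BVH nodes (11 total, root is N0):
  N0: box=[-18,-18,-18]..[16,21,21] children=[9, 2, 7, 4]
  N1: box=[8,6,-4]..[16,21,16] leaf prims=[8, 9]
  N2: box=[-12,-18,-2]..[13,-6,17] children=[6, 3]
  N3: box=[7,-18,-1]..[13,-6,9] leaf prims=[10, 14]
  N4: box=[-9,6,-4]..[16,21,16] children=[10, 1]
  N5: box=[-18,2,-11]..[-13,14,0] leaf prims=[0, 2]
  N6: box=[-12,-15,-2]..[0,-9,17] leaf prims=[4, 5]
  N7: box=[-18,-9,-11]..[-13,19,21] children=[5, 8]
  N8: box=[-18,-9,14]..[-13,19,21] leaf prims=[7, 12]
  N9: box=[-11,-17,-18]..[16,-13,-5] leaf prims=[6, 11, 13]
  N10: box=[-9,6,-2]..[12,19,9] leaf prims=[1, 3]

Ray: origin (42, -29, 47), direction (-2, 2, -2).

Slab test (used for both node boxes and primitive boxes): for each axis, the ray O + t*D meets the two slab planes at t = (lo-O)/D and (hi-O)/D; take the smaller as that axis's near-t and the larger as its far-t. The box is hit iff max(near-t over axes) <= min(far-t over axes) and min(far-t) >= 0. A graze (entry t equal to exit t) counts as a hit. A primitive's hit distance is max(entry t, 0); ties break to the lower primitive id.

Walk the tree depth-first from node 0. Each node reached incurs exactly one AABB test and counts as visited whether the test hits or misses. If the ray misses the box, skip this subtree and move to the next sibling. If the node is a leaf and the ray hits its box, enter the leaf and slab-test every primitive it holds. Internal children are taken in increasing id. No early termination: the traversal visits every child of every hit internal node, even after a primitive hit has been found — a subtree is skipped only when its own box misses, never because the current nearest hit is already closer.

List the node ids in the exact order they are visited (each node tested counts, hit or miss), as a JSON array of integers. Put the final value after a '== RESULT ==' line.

Traverse from the root:
N0 x:[13,30] y:[11/2,25] z:[13,65/2] -> hit [13,25], descend [2, 4, 7, 9]
  N2 x:[29/2,27] y:[11/2,23/2] z:[15,49/2] -> miss, prune
  N4 x:[13,51/2] y:[35/2,25] z:[31/2,51/2] -> hit [35/2,25], descend [1, 10]
    N1 x:[13,17] y:[35/2,25] z:[31/2,51/2] -> miss, prune
    N10 x:[15,51/2] y:[35/2,24] z:[19,49/2] -> hit [19,24] leaf, test {P1@t=47/2, P3(miss)}
  N7 x:[55/2,30] y:[10,24] z:[13,29] -> miss, prune
  N9 x:[13,53/2] y:[6,8] z:[26,65/2] -> miss, prune

Visited [0, 2, 4, 1, 10, 7, 9]. Tests: 7 box, 1 leaf. Nearest: P1.

== RESULT ==
[0, 2, 4, 1, 10, 7, 9]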